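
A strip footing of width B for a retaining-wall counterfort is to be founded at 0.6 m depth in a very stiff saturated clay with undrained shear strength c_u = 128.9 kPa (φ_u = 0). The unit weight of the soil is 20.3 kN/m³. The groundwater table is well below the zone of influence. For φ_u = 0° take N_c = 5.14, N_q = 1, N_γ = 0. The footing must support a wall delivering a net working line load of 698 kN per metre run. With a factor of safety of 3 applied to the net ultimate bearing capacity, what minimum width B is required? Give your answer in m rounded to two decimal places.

B = 3.16 m

Overburden at base level: q = 20.3 × 0.6 = 12.18 kPa.
Cohesion term c·N_c = 128.9 × 5.14 = 662.55 kPa; surcharge term q·N_q = 12.18 × 1 = 12.18 kPa.
q_ult = 662.55 + 12.18 = 674.73 kPa.
For φ = 0 the ½γBN_γ term vanishes, so q_ult is independent of B. q_net = 674.73 − 12.18 = 662.55 kPa; q_all(net) = 662.55/3 = 220.85 kPa.
Required width B = w / q_all(net) = 698 / 220.85 = 3.161 m.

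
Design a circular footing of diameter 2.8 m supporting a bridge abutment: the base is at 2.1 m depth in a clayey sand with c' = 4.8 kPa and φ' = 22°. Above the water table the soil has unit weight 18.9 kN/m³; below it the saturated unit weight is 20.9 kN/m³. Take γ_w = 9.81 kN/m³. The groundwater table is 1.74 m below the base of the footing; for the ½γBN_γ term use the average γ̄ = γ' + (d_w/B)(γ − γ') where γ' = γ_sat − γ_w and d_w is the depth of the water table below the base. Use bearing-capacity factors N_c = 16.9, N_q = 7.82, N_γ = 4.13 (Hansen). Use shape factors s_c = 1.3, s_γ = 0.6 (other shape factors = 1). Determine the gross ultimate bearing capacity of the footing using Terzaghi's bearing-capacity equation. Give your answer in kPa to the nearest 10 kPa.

Effective surcharge at the founding depth q = γ·D_f = 18.9 × 2.1 = 39.69 kPa.
With d_w = 1.74 m < B, γ̄ = 11.09 + (1.74/2.8) × (18.9 − 11.09) = 15.943 kN/m³.
q_ult = c·N_c·s_c + q·N_q + 0.5·γ·B·N_γ·s_γ
     = 4.8 × 16.9 × 1.3 + 39.69 × 7.82 + 0.5 × 15.943 × 2.8 × 4.13 × 0.6
     = 105.46 + 310.38 + 55.311 = 471.14 kPa.

q_ult ≈ 470 kPa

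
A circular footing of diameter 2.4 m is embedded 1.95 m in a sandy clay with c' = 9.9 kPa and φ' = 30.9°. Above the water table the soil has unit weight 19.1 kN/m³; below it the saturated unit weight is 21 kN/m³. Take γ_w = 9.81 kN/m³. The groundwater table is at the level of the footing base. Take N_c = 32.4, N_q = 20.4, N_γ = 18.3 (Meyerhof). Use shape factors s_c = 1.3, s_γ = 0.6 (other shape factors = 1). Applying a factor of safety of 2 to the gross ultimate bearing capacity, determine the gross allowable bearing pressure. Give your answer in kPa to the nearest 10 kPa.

q_all ≈ 660 kPa

Overburden at base level: q = 19.1 × 1.95 = 37.245 kPa.
Below the base the soil is submerged, so the ½γBN_γ term uses γ' = 21 − 9.81 = 11.19 kN/m³.
Cohesion term c·N_c·s_c = 9.9 × 32.4 × 1.3 = 416.99 kPa; surcharge term q·N_q = 37.245 × 20.4 = 759.8 kPa; self-weight term 0.5·γ·B·N_γ·s_γ = 0.5 × 11.19 × 2.4 × 18.3 × 0.6 = 147.44 kPa.
q_ult = 416.99 + 759.8 + 147.44 = 1324.2 kPa.
q_all = q_ult / FS = 1324.2 / 2 = 662.11 kPa.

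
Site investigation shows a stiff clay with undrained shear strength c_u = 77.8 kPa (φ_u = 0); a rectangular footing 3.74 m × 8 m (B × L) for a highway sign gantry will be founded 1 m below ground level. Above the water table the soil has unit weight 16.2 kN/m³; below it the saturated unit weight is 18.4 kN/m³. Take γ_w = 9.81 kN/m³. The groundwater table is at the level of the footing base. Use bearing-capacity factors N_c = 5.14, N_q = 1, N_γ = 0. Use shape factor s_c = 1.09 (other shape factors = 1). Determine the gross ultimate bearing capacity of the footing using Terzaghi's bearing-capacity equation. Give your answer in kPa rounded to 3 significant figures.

Effective surcharge at the founding depth q = γ·D_f = 16.2 × 1 = 16.2 kPa.
q_ult = c·N_c·s_c + q·N_q
     = 77.8 × 5.14 × 1.09 + 16.2 × 1
     = 435.88 + 16.2 = 452.08 kPa.

q_ult ≈ 452 kPa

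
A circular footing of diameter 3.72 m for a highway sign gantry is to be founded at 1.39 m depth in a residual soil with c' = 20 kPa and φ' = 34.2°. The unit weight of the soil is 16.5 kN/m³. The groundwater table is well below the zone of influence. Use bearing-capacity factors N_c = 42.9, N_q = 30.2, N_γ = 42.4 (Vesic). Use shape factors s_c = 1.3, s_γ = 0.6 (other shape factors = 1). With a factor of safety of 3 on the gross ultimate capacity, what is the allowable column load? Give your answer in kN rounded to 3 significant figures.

P_all ≈ 9380 kN

q = γ·D_f = 16.5 × 1.39 = 22.935 kPa.
c·N_c·s_c = 20 × 42.9 × 1.3 = 1115.4 kPa
q·N_q = 22.935 × 30.2 = 692.64 kPa
0.5·γ·B·N_γ·s_γ = 0.5 × 16.5 × 3.72 × 42.4 × 0.6 = 780.75 kPa
q_ult = 1115.4 + 692.64 + 780.75 = 2588.8 kPa.
Gross allowable pressure q_all = 2588.8 / 3 = 862.93 kPa.
Footing area = 10.8687 m², so allowable column load = 862.93 × 10.8687 = 9378.9 kN.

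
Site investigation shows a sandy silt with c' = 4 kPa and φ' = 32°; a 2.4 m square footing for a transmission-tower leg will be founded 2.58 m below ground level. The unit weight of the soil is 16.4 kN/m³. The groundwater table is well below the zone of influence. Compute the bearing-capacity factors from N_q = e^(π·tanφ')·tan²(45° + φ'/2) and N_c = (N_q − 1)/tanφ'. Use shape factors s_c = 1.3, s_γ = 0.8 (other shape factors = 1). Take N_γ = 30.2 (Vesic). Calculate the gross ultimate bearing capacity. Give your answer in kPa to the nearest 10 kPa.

tan32° = 0.6249, so N_q = e^(π×0.6249)·tan²(61°) = 7.121 × 3.255 = 23.18.
N_c = (23.18 − 1)/tan32° = 35.49.
Overburden at base level: q = 16.4 × 2.58 = 42.312 kPa.
Cohesion term c·N_c·s_c = 4 × 35.49 × 1.3 = 184.55 kPa; surcharge term q·N_q = 42.312 × 23.177 = 980.66 kPa; self-weight term 0.5·γ·B·N_γ·s_γ = 0.5 × 16.4 × 2.4 × 30.2 × 0.8 = 475.47 kPa.
q_ult = 184.55 + 980.66 + 475.47 = 1640.7 kPa.

q_ult ≈ 1640 kPa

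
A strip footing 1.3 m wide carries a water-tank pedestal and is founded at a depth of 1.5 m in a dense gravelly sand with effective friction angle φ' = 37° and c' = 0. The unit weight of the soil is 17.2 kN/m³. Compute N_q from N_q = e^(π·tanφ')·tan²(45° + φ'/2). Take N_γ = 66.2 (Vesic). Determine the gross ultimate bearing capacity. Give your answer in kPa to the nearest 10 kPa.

q_ult ≈ 1850 kPa

tan37° = 0.7536, so N_q = e^(π×0.7536)·tan²(63.5°) = 10.669 × 4.023 = 42.92.
Effective surcharge at the founding depth q = γ·D_f = 17.2 × 1.5 = 25.8 kPa.
q_ult = q·N_q + 0.5·γ·B·N_γ
     = 25.8 × 42.92 + 0.5 × 17.2 × 1.3 × 66.2
     = 1107.3 + 740.12 = 1847.4 kPa.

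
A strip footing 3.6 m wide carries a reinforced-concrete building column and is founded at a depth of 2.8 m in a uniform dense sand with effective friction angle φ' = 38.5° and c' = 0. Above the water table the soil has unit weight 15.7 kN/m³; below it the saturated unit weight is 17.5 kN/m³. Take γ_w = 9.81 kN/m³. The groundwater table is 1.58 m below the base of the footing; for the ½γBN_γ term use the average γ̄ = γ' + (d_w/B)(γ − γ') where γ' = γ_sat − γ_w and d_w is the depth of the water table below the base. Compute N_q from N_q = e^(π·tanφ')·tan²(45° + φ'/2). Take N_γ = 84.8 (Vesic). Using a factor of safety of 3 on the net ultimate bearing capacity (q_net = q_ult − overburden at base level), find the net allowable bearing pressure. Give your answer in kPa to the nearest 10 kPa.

q_all(net) ≈ 1320 kPa

N_q = e^(π·tan38.5°)·tan²(64.25°) = 52.31.
q = γ·D_f = 15.7 × 2.8 = 43.96 kPa.
γ' = 7.69 kN/m³; averaging over the depth B below the base, γ̄ = γ' + (d_w/B)(γ − γ') = 11.205 kN/m³.
q·N_q = 43.96 × 52.307 = 2299.4 kPa
0.5·γ·B·N_γ = 0.5 × 11.205 × 3.6 × 84.8 = 1710.4 kPa
q_ult = 2299.4 + 1710.4 = 4009.8 kPa.
q_net = 4009.8 − 43.96 = 3965.9 kPa.
q_all(net) = 3965.9 / 3 = 1322 kPa.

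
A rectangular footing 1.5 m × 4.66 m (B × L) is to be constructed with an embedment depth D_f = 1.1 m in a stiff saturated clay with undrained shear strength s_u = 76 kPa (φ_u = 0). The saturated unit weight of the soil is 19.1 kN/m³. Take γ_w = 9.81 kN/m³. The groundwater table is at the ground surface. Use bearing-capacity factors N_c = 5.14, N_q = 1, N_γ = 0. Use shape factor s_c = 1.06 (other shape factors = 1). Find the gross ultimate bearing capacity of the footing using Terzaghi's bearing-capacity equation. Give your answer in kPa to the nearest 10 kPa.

q_ult ≈ 420 kPa

Water table at ground surface, so effective unit weight γ' = 19.1 − 9.81 = 9.29 kN/m³ is used throughout; overburden q = 9.29 × 1.1 = 10.219 kPa.
Cohesion term c·N_c·s_c = 76 × 5.14 × 1.06 = 414.08 kPa; surcharge term q·N_q = 10.219 × 1 = 10.219 kPa.
q_ult = 414.08 + 10.219 = 424.3 kPa.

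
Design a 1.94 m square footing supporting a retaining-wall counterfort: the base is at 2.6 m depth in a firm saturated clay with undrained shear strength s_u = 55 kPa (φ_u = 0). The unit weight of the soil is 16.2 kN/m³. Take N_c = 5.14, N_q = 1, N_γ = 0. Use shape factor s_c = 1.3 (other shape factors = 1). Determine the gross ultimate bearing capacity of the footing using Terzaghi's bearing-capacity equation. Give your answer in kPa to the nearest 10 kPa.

q_ult ≈ 410 kPa

Effective surcharge at the founding depth q = γ·D_f = 16.2 × 2.6 = 42.12 kPa.
q_ult = c·N_c·s_c + q·N_q
     = 55 × 5.14 × 1.3 + 42.12 × 1
     = 367.51 + 42.12 = 409.63 kPa.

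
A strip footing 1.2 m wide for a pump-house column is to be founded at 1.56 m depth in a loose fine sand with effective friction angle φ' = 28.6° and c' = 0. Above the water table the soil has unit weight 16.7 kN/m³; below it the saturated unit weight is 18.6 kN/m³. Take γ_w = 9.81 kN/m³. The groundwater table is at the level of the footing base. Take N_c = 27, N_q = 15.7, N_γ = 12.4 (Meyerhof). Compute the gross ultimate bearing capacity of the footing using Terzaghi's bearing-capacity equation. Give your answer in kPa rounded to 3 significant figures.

Effective surcharge at the founding depth q = γ·D_f = 16.7 × 1.56 = 26.052 kPa.
The water table coincides with the base, so in the self-weight term γ → γ' = 8.79 kN/m³.
q_ult = q·N_q + 0.5·γ·B·N_γ
     = 26.052 × 15.7 + 0.5 × 8.79 × 1.2 × 12.4
     = 409.02 + 65.398 = 474.41 kPa.

q_ult ≈ 474 kPa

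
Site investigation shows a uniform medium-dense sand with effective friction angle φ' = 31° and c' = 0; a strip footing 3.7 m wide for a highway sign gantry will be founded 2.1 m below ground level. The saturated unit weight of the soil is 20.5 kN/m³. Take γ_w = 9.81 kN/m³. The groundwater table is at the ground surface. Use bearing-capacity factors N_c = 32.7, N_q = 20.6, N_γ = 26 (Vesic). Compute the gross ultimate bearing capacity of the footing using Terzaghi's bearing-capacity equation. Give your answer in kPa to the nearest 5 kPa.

Water table at ground surface, so effective unit weight γ' = 20.5 − 9.81 = 10.69 kN/m³ is used throughout; overburden q = 10.69 × 2.1 = 22.449 kPa; the same γ' applies in the ½γBN_γ term.
Surcharge term q·N_q = 22.449 × 20.6 = 462.45 kPa; self-weight term 0.5·γ·B·N_γ = 0.5 × 10.69 × 3.7 × 26 = 514.19 kPa.
q_ult = 462.45 + 514.19 = 976.64 kPa.

q_ult ≈ 975 kPa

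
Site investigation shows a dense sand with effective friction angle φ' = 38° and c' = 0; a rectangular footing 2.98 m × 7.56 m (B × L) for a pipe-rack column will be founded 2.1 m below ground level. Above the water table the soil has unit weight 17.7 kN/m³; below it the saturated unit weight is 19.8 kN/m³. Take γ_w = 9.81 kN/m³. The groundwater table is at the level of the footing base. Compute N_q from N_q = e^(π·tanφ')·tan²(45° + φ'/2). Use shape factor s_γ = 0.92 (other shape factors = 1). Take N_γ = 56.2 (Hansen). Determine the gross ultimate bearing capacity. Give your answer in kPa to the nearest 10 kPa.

q_ult ≈ 2590 kPa

tan38° = 0.7813, so N_q = e^(π×0.7813)·tan²(64°) = 11.64 × 4.204 = 48.93.
Overburden at base level: q = 17.7 × 2.1 = 37.17 kPa.
Below the base the soil is submerged, so the ½γBN_γ term uses γ' = 19.8 − 9.81 = 9.99 kN/m³.
Surcharge term q·N_q = 37.17 × 48.933 = 1818.8 kPa; self-weight term 0.5·γ·B·N_γ·s_γ = 0.5 × 9.99 × 2.98 × 56.2 × 0.92 = 769.62 kPa.
q_ult = 1818.8 + 769.62 = 2588.5 kPa.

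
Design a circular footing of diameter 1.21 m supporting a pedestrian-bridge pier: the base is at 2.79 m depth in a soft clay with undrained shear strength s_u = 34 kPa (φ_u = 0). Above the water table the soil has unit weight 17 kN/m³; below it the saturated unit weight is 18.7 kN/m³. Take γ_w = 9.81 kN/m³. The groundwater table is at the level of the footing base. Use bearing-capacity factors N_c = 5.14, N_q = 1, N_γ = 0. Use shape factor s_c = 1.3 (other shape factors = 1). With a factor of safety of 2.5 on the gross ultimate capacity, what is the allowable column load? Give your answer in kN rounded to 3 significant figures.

P_all ≈ 126 kN

Overburden at base level: q = 17 × 2.79 = 47.43 kPa.
Cohesion term c·N_c·s_c = 34 × 5.14 × 1.3 = 227.19 kPa; surcharge term q·N_q = 47.43 × 1 = 47.43 kPa.
q_ult = 227.19 + 47.43 = 274.62 kPa.
Gross allowable pressure q_all = 274.62 / 2.5 = 109.85 kPa.
Footing area = 1.1499 m², so allowable column load = 109.85 × 1.1499 = 126.31 kN.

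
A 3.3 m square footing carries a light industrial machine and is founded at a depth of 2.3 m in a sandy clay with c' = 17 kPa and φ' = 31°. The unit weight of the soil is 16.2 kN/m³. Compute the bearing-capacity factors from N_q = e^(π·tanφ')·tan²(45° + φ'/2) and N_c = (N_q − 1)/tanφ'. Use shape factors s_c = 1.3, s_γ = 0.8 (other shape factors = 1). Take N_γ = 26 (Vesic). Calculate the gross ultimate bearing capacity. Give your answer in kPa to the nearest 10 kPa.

tan31° = 0.6009, so N_q = e^(π×0.6009)·tan²(60.5°) = 6.604 × 3.124 = 20.63.
N_c = (20.63 − 1)/tan31° = 32.67.
Overburden at base level: q = 16.2 × 2.3 = 37.26 kPa.
Cohesion term c·N_c·s_c = 17 × 32.671 × 1.3 = 722.03 kPa; surcharge term q·N_q = 37.26 × 20.631 = 768.7 kPa; self-weight term 0.5·γ·B·N_γ·s_γ = 0.5 × 16.2 × 3.3 × 26 × 0.8 = 555.98 kPa.
q_ult = 722.03 + 768.7 + 555.98 = 2046.7 kPa.

q_ult ≈ 2050 kPa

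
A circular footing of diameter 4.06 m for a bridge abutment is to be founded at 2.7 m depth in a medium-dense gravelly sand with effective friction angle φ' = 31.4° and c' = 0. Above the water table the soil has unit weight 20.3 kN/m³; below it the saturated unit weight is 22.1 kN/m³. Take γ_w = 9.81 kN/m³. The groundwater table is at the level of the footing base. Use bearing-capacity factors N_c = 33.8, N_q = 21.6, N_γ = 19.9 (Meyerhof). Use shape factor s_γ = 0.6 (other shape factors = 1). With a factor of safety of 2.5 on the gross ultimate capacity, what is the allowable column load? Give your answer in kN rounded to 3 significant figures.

P_all ≈ 7670 kN

Effective surcharge at the founding depth q = γ·D_f = 20.3 × 2.7 = 54.81 kPa.
The water table coincides with the base, so in the self-weight term γ → γ' = 12.29 kN/m³.
q_ult = q·N_q + 0.5·γ·B·N_γ·s_γ
     = 54.81 × 21.6 + 0.5 × 12.29 × 4.06 × 19.9 × 0.6
     = 1183.9 + 297.89 = 1481.8 kPa.
Gross allowable pressure q_all = 1481.8 / 2.5 = 592.71 kPa.
Footing area = 12.9462 m², so allowable column load = 592.71 × 12.9462 = 7673.4 kN.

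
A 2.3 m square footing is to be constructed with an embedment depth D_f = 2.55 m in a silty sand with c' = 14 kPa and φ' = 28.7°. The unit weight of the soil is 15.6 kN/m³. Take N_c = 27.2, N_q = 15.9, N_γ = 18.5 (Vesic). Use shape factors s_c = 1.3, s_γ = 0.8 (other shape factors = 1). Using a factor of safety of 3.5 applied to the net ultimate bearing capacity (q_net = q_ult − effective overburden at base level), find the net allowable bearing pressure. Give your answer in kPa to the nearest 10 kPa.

q = γ·D_f = 15.6 × 2.55 = 39.78 kPa.
c·N_c·s_c = 14 × 27.2 × 1.3 = 495.04 kPa
q·N_q = 39.78 × 15.9 = 632.5 kPa
0.5·γ·B·N_γ·s_γ = 0.5 × 15.6 × 2.3 × 18.5 × 0.8 = 265.51 kPa
q_ult = 495.04 + 632.5 + 265.51 = 1393.1 kPa.
Net ultimate: q_net = 1393.1 − 39.78 = 1353.3 kPa.
q_all(net) = 1353.3 / 3.5 = 386.65 kPa.

q_all(net) ≈ 390 kPa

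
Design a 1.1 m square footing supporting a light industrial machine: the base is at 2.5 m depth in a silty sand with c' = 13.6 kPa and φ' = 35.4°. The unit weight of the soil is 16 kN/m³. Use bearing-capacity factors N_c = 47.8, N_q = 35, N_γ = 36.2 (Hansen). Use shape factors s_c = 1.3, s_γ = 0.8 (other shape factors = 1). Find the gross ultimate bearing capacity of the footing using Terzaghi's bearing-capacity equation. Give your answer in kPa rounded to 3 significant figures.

q = γ·D_f = 16 × 2.5 = 40 kPa.
c·N_c·s_c = 13.6 × 47.8 × 1.3 = 845.1 kPa
q·N_q = 40 × 35 = 1400 kPa
0.5·γ·B·N_γ·s_γ = 0.5 × 16 × 1.1 × 36.2 × 0.8 = 254.85 kPa
q_ult = 845.1 + 1400 + 254.85 = 2500 kPa.

q_ult ≈ 2500 kPa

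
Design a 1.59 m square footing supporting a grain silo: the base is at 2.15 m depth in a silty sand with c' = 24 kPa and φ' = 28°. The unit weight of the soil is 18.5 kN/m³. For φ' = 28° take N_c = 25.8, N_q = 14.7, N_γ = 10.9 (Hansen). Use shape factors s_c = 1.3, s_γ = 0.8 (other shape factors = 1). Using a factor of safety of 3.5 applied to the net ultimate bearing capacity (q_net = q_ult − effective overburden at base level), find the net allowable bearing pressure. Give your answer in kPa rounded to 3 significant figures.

q = γ·D_f = 18.5 × 2.15 = 39.775 kPa.
c·N_c·s_c = 24 × 25.8 × 1.3 = 804.96 kPa
q·N_q = 39.775 × 14.7 = 584.69 kPa
0.5·γ·B·N_γ·s_γ = 0.5 × 18.5 × 1.59 × 10.9 × 0.8 = 128.25 kPa
q_ult = 804.96 + 584.69 + 128.25 = 1517.9 kPa.
Net ultimate: q_net = 1517.9 − 39.775 = 1478.1 kPa.
q_all(net) = 1478.1 / 3.5 = 422.32 kPa.

q_all(net) ≈ 422 kPa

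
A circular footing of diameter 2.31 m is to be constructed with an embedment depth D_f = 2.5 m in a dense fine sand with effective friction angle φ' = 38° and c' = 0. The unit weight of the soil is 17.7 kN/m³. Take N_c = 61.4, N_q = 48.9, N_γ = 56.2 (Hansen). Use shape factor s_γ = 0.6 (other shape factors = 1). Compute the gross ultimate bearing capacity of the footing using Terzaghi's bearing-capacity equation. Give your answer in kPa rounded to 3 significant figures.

Overburden at base level: q = 17.7 × 2.5 = 44.25 kPa.
Surcharge term q·N_q = 44.25 × 48.9 = 2163.8 kPa; self-weight term 0.5·γ·B·N_γ·s_γ = 0.5 × 17.7 × 2.31 × 56.2 × 0.6 = 689.35 kPa.
q_ult = 2163.8 + 689.35 = 2853.2 kPa.

q_ult ≈ 2850 kPa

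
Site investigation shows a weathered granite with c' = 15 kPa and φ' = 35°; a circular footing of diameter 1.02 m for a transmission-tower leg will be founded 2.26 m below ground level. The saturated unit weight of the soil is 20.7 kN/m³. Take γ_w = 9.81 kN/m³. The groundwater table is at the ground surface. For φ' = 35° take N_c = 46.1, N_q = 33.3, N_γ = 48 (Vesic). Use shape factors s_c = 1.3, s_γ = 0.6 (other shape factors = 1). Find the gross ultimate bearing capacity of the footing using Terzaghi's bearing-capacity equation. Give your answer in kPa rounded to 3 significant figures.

Water table at ground surface, so effective unit weight γ' = 20.7 − 9.81 = 10.89 kN/m³ is used throughout; overburden q = 10.89 × 2.26 = 24.611 kPa; the same γ' applies in the ½γBN_γ term.
Cohesion term c·N_c·s_c = 15 × 46.1 × 1.3 = 898.95 kPa; surcharge term q·N_q = 24.611 × 33.3 = 819.56 kPa; self-weight term 0.5·γ·B·N_γ·s_γ = 0.5 × 10.89 × 1.02 × 48 × 0.6 = 159.95 kPa.
q_ult = 898.95 + 819.56 + 159.95 = 1878.5 kPa.

q_ult ≈ 1880 kPa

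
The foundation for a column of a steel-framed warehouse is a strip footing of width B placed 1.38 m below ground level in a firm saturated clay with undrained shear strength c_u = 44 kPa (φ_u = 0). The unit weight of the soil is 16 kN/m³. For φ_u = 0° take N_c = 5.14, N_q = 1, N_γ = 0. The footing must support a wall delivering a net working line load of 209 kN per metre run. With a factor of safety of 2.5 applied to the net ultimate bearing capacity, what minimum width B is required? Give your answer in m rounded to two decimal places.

B = 2.31 m

Effective surcharge at the founding depth q = γ·D_f = 16 × 1.38 = 22.08 kPa.
q_ult = c·N_c + q·N_q
     = 44 × 5.14 + 22.08 × 1
     = 226.16 + 22.08 = 248.24 kPa.
For φ = 0 the ½γBN_γ term vanishes, so q_ult is independent of B. q_net = 248.24 − 22.08 = 226.16 kPa; q_all(net) = 226.16/2.5 = 90.464 kPa.
Required width B = w / q_all(net) = 209 / 90.464 = 2.31 m.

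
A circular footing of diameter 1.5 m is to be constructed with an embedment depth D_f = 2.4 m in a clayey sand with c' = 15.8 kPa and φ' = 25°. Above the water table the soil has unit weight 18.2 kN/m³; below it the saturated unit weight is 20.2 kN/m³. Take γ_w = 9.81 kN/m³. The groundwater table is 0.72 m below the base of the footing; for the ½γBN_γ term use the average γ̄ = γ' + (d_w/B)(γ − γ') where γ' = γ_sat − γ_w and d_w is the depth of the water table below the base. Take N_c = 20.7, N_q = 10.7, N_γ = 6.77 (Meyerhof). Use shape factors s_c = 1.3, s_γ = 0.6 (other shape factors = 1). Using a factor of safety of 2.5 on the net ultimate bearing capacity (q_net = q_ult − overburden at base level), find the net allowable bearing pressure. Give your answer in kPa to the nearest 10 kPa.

q_all(net) ≈ 360 kPa

Effective surcharge at the founding depth q = γ·D_f = 18.2 × 2.4 = 43.68 kPa.
With d_w = 0.72 m < B, γ̄ = 10.39 + (0.72/1.5) × (18.2 − 10.39) = 14.139 kN/m³.
q_ult = c·N_c·s_c + q·N_q + 0.5·γ·B·N_γ·s_γ
     = 15.8 × 20.7 × 1.3 + 43.68 × 10.7 + 0.5 × 14.139 × 1.5 × 6.77 × 0.6
     = 425.18 + 467.38 + 43.074 = 935.63 kPa.
q_net = 935.63 − 43.68 = 891.95 kPa.
q_all(net) = 891.95 / 2.5 = 356.78 kPa.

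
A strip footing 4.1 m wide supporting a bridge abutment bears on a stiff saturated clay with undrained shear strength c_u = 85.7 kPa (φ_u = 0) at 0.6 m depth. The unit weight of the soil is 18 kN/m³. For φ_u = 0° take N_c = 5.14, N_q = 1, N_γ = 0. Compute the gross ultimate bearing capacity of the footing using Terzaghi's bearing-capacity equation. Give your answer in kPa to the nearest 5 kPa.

q_ult ≈ 450 kPa

q = γ·D_f = 18 × 0.6 = 10.8 kPa.
c·N_c = 85.7 × 5.14 = 440.5 kPa
q·N_q = 10.8 × 1 = 10.8 kPa
q_ult = 440.5 + 10.8 = 451.3 kPa.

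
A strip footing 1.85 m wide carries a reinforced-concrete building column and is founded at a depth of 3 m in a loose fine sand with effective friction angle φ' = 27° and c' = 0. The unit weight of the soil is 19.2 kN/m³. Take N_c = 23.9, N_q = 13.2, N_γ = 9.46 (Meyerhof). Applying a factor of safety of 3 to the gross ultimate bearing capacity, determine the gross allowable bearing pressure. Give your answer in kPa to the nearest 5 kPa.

q_all ≈ 310 kPa

Effective surcharge at the founding depth q = γ·D_f = 19.2 × 3 = 57.6 kPa.
q_ult = q·N_q + 0.5·γ·B·N_γ
     = 57.6 × 13.2 + 0.5 × 19.2 × 1.85 × 9.46
     = 760.32 + 168.01 = 928.33 kPa.
q_all = q_ult / FS = 928.33 / 3 = 309.44 kPa.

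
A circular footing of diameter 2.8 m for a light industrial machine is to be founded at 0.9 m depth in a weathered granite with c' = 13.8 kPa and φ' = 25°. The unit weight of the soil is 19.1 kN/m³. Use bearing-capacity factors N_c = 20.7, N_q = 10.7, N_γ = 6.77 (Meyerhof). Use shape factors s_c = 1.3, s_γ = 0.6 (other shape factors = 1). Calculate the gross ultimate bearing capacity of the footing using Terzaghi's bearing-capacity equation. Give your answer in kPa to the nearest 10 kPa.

Overburden at base level: q = 19.1 × 0.9 = 17.19 kPa.
Cohesion term c·N_c·s_c = 13.8 × 20.7 × 1.3 = 371.36 kPa; surcharge term q·N_q = 17.19 × 10.7 = 183.93 kPa; self-weight term 0.5·γ·B·N_γ·s_γ = 0.5 × 19.1 × 2.8 × 6.77 × 0.6 = 108.62 kPa.
q_ult = 371.36 + 183.93 + 108.62 = 663.91 kPa.

q_ult ≈ 660 kPa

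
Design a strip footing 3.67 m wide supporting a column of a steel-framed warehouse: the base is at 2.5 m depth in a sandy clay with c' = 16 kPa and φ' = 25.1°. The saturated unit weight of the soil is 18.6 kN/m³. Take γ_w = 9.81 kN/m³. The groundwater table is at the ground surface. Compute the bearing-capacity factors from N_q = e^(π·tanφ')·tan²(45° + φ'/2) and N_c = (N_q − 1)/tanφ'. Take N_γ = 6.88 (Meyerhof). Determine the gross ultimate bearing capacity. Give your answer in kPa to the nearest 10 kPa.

tan25.1° = 0.4684, so N_q = e^(π×0.4684)·tan²(57.55°) = 4.356 × 2.473 = 10.78.
N_c = (10.78 − 1)/tan25.1° = 20.87.
With the water table at the surface the whole profile is submerged: γ' = 18.6 − 9.81 = 8.79 kN/m³, so q = γ'·D_f = 21.975 kPa; the same γ' applies in the ½γBN_γ term.
q_ult = c·N_c + q·N_q + 0.5·γ·B·N_γ
     = 16 × 20.867 + 21.975 × 10.775 + 0.5 × 8.79 × 3.67 × 6.88
     = 333.88 + 236.78 + 110.97 = 681.63 kPa.

q_ult ≈ 680 kPa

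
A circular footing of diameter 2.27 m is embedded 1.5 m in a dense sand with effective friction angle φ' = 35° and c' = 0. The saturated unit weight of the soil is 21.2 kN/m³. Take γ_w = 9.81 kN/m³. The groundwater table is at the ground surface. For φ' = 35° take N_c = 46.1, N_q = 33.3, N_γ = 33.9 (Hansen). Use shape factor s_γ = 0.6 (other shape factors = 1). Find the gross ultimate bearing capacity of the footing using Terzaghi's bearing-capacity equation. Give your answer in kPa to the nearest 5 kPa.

q_ult ≈ 830 kPa

γ' = 21.2 − 9.81 = 11.39 kN/m³ (submerged throughout). q = 11.39 × 1.5 = 17.085 kPa; the same γ' applies in the ½γBN_γ term.
q·N_q = 17.085 × 33.3 = 568.93 kPa
0.5·γ·B·N_γ·s_γ = 0.5 × 11.39 × 2.27 × 33.9 × 0.6 = 262.95 kPa
q_ult = 568.93 + 262.95 = 831.88 kPa.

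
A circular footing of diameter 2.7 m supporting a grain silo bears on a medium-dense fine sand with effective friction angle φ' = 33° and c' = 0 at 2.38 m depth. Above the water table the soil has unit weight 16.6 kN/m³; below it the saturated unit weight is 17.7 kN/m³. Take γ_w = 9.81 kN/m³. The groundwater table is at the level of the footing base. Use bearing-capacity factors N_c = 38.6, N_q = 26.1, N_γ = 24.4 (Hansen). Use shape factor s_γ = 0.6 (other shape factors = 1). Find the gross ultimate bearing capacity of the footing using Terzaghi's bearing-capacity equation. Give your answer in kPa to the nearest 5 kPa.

q = γ·D_f = 16.6 × 2.38 = 39.508 kPa.
For the ½γBN_γ term take γ' = 17.7 − 9.81 = 7.89 kN/m³ (soil below base is submerged).
q·N_q = 39.508 × 26.1 = 1031.2 kPa
0.5·γ·B·N_γ·s_γ = 0.5 × 7.89 × 2.7 × 24.4 × 0.6 = 155.94 kPa
q_ult = 1031.2 + 155.94 = 1187.1 kPa.

q_ult ≈ 1185 kPa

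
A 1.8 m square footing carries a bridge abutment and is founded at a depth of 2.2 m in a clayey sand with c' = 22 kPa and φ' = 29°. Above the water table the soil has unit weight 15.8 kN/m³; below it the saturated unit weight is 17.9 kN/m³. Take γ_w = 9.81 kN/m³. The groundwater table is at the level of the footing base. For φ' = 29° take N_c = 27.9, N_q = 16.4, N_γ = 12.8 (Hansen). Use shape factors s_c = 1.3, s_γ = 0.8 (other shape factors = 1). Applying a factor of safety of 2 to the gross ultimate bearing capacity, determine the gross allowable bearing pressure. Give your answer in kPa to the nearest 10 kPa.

q_all ≈ 720 kPa

Overburden at base level: q = 15.8 × 2.2 = 34.76 kPa.
Below the base the soil is submerged, so the ½γBN_γ term uses γ' = 17.9 − 9.81 = 8.09 kN/m³.
Cohesion term c·N_c·s_c = 22 × 27.9 × 1.3 = 797.94 kPa; surcharge term q·N_q = 34.76 × 16.4 = 570.06 kPa; self-weight term 0.5·γ·B·N_γ·s_γ = 0.5 × 8.09 × 1.8 × 12.8 × 0.8 = 74.557 kPa.
q_ult = 797.94 + 570.06 + 74.557 = 1442.6 kPa.
q_all = q_ult / FS = 1442.6 / 2 = 721.28 kPa.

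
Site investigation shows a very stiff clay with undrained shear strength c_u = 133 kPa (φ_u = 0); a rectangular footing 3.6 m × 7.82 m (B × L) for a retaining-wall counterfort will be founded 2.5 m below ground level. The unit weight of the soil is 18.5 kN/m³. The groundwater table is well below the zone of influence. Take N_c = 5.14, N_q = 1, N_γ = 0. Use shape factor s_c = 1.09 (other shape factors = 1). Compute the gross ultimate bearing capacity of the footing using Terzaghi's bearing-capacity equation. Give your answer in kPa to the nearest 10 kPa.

q_ult ≈ 790 kPa

Effective surcharge at the founding depth q = γ·D_f = 18.5 × 2.5 = 46.25 kPa.
q_ult = c·N_c·s_c + q·N_q
     = 133 × 5.14 × 1.09 + 46.25 × 1
     = 745.15 + 46.25 = 791.4 kPa.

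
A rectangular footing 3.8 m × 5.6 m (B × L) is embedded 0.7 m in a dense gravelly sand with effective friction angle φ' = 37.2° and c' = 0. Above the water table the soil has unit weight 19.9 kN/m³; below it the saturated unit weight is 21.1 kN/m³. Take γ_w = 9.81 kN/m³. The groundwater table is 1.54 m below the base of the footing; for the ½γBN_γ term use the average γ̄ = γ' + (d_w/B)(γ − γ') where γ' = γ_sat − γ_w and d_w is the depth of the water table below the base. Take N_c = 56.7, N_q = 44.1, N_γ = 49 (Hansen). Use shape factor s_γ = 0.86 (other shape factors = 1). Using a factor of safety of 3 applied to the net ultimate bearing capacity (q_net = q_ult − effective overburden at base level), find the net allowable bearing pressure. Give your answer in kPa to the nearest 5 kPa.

Effective surcharge at the founding depth q = γ·D_f = 19.9 × 0.7 = 13.93 kPa.
With d_w = 1.54 m < B, γ̄ = 11.29 + (1.54/3.8) × (19.9 − 11.29) = 14.779 kN/m³.
q_ult = q·N_q + 0.5·γ·B·N_γ·s_γ
     = 13.93 × 44.1 + 0.5 × 14.779 × 3.8 × 49 × 0.86
     = 614.31 + 1183.3 = 1797.6 kPa.
Net ultimate: q_net = 1797.6 − 13.93 = 1783.7 kPa.
q_all(net) = 1783.7 / 3 = 594.57 kPa.

q_all(net) ≈ 595 kPa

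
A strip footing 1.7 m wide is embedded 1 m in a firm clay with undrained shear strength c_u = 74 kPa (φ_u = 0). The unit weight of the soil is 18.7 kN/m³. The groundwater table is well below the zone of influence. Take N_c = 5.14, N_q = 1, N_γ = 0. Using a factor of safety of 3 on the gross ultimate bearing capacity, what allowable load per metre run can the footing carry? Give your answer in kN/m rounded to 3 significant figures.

Effective surcharge at the founding depth q = γ·D_f = 18.7 × 1 = 18.7 kPa.
q_ult = c·N_c + q·N_q
     = 74 × 5.14 + 18.7 × 1
     = 380.36 + 18.7 = 399.06 kPa.
Gross allowable pressure q_all = 399.06 / 3 = 133.02 kPa.
Allowable wall load = q_all × B = 133.02 × 1.7 = 226.13 kN per metre run.

≈ 226 kN/m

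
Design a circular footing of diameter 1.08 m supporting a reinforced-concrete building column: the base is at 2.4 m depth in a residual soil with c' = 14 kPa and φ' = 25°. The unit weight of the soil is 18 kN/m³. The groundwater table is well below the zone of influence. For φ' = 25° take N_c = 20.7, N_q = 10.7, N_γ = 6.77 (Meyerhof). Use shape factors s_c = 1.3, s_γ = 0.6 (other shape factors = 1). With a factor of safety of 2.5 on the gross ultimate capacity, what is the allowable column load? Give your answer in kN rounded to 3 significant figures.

P_all ≈ 322 kN

Effective surcharge at the founding depth q = γ·D_f = 18 × 2.4 = 43.2 kPa.
q_ult = c·N_c·s_c + q·N_q + 0.5·γ·B·N_γ·s_γ
     = 14 × 20.7 × 1.3 + 43.2 × 10.7 + 0.5 × 18 × 1.08 × 6.77 × 0.6
     = 376.74 + 462.24 + 39.483 = 878.46 kPa.
Gross allowable pressure q_all = 878.46 / 2.5 = 351.39 kPa.
Footing area = 0.9161 m², so allowable column load = 351.39 × 0.9161 = 321.9 kN.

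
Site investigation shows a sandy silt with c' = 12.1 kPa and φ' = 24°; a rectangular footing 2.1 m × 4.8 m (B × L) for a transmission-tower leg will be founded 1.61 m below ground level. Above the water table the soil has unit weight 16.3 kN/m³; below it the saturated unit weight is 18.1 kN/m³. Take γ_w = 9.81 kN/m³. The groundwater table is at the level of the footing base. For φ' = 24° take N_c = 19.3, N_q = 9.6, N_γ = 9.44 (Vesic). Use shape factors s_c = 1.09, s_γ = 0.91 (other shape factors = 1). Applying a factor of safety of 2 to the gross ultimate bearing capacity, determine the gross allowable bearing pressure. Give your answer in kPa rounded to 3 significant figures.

Effective surcharge at the founding depth q = γ·D_f = 16.3 × 1.61 = 26.243 kPa.
The water table coincides with the base, so in the self-weight term γ → γ' = 8.29 kN/m³.
q_ult = c·N_c·s_c + q·N_q + 0.5·γ·B·N_γ·s_γ
     = 12.1 × 19.3 × 1.09 + 26.243 × 9.6 + 0.5 × 8.29 × 2.1 × 9.44 × 0.91
     = 254.55 + 251.93 + 74.775 = 581.26 kPa.
q_all = q_ult / FS = 581.26 / 2 = 290.63 kPa.

q_all ≈ 291 kPa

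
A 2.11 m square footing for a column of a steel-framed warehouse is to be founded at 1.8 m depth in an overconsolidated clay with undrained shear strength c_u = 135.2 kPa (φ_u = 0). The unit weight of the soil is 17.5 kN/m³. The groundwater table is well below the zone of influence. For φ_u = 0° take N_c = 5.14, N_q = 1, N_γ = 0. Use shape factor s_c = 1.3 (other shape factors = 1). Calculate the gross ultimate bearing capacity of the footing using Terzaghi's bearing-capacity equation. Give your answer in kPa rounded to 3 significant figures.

q_ult ≈ 935 kPa

Overburden at base level: q = 17.5 × 1.8 = 31.5 kPa.
Cohesion term c·N_c·s_c = 135.2 × 5.14 × 1.3 = 903.41 kPa; surcharge term q·N_q = 31.5 × 1 = 31.5 kPa.
q_ult = 903.41 + 31.5 = 934.91 kPa.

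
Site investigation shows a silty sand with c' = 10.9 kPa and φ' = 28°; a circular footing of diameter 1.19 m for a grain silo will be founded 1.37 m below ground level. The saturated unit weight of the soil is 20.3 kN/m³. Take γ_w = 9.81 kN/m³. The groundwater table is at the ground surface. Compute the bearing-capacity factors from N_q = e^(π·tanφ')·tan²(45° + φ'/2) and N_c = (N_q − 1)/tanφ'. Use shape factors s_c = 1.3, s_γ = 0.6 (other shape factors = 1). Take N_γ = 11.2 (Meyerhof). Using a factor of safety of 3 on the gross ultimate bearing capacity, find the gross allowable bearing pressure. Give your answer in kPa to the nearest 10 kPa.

q_all ≈ 210 kPa

N_q = e^(π·tan28°)·tan²(59°) = 14.72; N_c = (N_q − 1)/tanφ' = 25.8.
γ' = 20.3 − 9.81 = 10.49 kN/m³ (submerged throughout). q = 10.49 × 1.37 = 14.371 kPa; the same γ' applies in the ½γBN_γ term.
c·N_c·s_c = 10.9 × 25.803 × 1.3 = 365.63 kPa
q·N_q = 14.371 × 14.72 = 211.54 kPa
0.5·γ·B·N_γ·s_γ = 0.5 × 10.49 × 1.19 × 11.2 × 0.6 = 41.943 kPa
q_ult = 365.63 + 211.54 + 41.943 = 619.12 kPa.
q_all = 619.12 / 3 = 206.37 kPa.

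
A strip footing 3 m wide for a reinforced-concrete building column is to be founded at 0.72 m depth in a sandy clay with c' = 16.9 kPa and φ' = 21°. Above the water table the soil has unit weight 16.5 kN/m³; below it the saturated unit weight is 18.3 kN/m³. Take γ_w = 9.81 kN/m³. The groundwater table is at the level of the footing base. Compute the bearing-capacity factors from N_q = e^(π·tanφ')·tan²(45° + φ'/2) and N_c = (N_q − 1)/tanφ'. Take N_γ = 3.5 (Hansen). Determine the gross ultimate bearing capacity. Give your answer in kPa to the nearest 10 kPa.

q_ult ≈ 400 kPa

tan21° = 0.3839, so N_q = e^(π×0.3839)·tan²(55.5°) = 3.34 × 2.117 = 7.07.
N_c = (7.07 − 1)/tan21° = 15.81.
Effective surcharge at the founding depth q = γ·D_f = 16.5 × 0.72 = 11.88 kPa.
The water table coincides with the base, so in the self-weight term γ → γ' = 8.49 kN/m³.
q_ult = c·N_c + q·N_q + 0.5·γ·B·N_γ
     = 16.9 × 15.815 + 11.88 × 7.0708 + 0.5 × 8.49 × 3 × 3.5
     = 267.27 + 84.001 + 44.572 = 395.84 kPa.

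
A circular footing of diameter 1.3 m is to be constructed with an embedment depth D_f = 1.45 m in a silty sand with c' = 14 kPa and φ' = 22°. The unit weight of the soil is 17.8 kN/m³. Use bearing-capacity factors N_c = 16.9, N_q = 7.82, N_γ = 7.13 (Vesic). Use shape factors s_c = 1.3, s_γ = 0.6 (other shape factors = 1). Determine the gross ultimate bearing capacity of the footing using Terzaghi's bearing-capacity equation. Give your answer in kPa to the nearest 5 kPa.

Overburden at base level: q = 17.8 × 1.45 = 25.81 kPa.
Cohesion term c·N_c·s_c = 14 × 16.9 × 1.3 = 307.58 kPa; surcharge term q·N_q = 25.81 × 7.82 = 201.83 kPa; self-weight term 0.5·γ·B·N_γ·s_γ = 0.5 × 17.8 × 1.3 × 7.13 × 0.6 = 49.496 kPa.
q_ult = 307.58 + 201.83 + 49.496 = 558.91 kPa.

q_ult ≈ 560 kPa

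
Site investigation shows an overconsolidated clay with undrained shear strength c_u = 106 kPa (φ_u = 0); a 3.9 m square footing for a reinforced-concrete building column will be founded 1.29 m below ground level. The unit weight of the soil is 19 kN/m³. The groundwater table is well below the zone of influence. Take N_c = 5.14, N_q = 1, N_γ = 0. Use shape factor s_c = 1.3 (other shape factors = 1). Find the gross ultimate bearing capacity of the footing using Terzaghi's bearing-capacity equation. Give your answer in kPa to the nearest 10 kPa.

q_ult ≈ 730 kPa

Effective surcharge at the founding depth q = γ·D_f = 19 × 1.29 = 24.51 kPa.
q_ult = c·N_c·s_c + q·N_q
     = 106 × 5.14 × 1.3 + 24.51 × 1
     = 708.29 + 24.51 = 732.8 kPa.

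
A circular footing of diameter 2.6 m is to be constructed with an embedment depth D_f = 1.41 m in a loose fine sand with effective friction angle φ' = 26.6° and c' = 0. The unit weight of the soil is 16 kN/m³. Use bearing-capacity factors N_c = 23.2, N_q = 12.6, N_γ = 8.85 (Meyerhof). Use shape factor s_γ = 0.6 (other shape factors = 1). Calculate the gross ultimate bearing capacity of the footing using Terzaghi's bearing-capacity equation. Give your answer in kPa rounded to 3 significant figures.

Overburden at base level: q = 16 × 1.41 = 22.56 kPa.
Surcharge term q·N_q = 22.56 × 12.6 = 284.26 kPa; self-weight term 0.5·γ·B·N_γ·s_γ = 0.5 × 16 × 2.6 × 8.85 × 0.6 = 110.45 kPa.
q_ult = 284.26 + 110.45 = 394.7 kPa.

q_ult ≈ 395 kPa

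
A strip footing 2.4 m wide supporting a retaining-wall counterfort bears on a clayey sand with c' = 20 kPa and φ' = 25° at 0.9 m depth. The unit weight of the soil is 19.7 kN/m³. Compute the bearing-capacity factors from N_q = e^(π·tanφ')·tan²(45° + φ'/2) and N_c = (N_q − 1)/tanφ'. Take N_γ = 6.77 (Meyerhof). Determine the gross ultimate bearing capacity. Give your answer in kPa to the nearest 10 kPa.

tan25° = 0.4663, so N_q = e^(π×0.4663)·tan²(57.5°) = 4.327 × 2.464 = 10.66.
N_c = (10.66 − 1)/tan25° = 20.72.
Effective surcharge at the founding depth q = γ·D_f = 19.7 × 0.9 = 17.73 kPa.
q_ult = c·N_c + q·N_q + 0.5·γ·B·N_γ
     = 20 × 20.721 + 17.73 × 10.662 + 0.5 × 19.7 × 2.4 × 6.77
     = 414.41 + 189.04 + 160.04 = 763.49 kPa.

q_ult ≈ 760 kPa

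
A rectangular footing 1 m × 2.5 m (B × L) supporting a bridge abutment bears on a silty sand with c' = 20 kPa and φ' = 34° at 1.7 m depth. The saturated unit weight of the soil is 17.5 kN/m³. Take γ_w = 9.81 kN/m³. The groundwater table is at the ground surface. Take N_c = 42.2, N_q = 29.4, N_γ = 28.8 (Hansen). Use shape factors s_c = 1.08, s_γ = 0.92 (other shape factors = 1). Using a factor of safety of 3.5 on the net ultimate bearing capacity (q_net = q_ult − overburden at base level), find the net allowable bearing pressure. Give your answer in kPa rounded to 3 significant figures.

q_all(net) ≈ 396 kPa

γ' = 17.5 − 9.81 = 7.69 kN/m³ (submerged throughout). q = 7.69 × 1.7 = 13.073 kPa; the same γ' applies in the ½γBN_γ term.
c·N_c·s_c = 20 × 42.2 × 1.08 = 911.52 kPa
q·N_q = 13.073 × 29.4 = 384.35 kPa
0.5·γ·B·N_γ·s_γ = 0.5 × 7.69 × 1 × 28.8 × 0.92 = 101.88 kPa
q_ult = 911.52 + 384.35 + 101.88 = 1397.7 kPa.
q_net = 1397.7 − 13.073 = 1384.7 kPa.
q_all(net) = 1384.7 / 3.5 = 395.62 kPa.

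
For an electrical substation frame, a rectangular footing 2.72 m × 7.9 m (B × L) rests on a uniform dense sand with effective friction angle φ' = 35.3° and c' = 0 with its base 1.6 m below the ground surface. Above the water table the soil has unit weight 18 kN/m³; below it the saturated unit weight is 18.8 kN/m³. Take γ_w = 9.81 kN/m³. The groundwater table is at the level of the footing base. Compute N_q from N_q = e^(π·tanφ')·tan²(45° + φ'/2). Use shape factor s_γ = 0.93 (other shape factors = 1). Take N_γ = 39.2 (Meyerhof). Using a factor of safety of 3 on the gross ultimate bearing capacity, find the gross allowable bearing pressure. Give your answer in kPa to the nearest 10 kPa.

N_q = e^(π·tan35.3°)·tan²(62.65°) = 34.57.
Effective surcharge at the founding depth q = γ·D_f = 18 × 1.6 = 28.8 kPa.
The water table coincides with the base, so in the self-weight term γ → γ' = 8.99 kN/m³.
q_ult = q·N_q + 0.5·γ·B·N_γ·s_γ
     = 28.8 × 34.565 + 0.5 × 8.99 × 2.72 × 39.2 × 0.93
     = 995.48 + 445.73 = 1441.2 kPa.
q_all = 1441.2 / 3 = 480.4 kPa.

q_all ≈ 480 kPa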